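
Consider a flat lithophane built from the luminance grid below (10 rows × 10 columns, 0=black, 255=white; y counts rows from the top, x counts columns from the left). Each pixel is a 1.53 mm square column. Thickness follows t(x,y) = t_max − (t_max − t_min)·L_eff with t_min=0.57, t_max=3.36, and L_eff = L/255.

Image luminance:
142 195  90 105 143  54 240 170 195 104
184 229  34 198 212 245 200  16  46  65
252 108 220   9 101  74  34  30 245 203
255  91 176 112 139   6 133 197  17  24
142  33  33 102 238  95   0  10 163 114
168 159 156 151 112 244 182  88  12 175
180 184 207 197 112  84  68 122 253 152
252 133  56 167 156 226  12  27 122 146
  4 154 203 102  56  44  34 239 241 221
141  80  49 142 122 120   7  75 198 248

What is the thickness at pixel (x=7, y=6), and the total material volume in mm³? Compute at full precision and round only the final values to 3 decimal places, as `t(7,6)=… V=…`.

span = t_max - t_min = 3.36 - 0.57 = 2.790
L(7,6) = 122, L_eff = 122/255 = 0.478431
t(7,6) = 3.36 - 2.790·0.478431 = 2.025
Σt over all 10·10 pixels = 823221/4250 ≈ 193.6990588
V = pitch²·Σt = 1.53²·823221/4250 = 453.430

t(7,6)=2.025 V=453.430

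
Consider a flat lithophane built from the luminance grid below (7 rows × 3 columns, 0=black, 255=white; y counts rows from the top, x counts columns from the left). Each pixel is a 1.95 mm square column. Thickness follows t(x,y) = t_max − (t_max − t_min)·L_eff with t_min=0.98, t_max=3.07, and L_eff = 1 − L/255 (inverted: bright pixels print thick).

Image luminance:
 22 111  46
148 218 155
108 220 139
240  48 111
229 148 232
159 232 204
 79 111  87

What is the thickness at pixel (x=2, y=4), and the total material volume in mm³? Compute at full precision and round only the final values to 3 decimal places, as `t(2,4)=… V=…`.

t(2,4)=2.881 V=173.217

span = t_max - t_min = 3.07 - 0.98 = 2.090
L(2,4) = 232, L_eff = 1 - 232/255 = 0.090196 (inverted)
t(2,4) = 3.07 - 2.090·0.090196 = 2.881
Σt over all 7·3 pixels = 1161613/25500 ≈ 45.5534510
V = pitch²·Σt = 1.95²·1161613/25500 = 173.217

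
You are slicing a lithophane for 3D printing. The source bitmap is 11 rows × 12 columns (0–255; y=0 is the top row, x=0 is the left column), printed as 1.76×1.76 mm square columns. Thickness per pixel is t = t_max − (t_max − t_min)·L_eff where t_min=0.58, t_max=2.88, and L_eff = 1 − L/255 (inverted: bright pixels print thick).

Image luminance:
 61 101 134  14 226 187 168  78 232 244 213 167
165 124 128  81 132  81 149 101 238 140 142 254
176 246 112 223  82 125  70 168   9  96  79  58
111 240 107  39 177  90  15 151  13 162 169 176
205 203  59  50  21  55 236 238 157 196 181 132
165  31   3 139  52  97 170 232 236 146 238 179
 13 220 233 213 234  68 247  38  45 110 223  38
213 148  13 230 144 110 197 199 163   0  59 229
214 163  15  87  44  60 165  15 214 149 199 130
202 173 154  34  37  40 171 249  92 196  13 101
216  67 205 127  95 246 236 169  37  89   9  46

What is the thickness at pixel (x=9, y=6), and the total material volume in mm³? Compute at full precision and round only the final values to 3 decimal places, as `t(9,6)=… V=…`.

t(9,6)=1.572 V=732.262

span = t_max - t_min = 2.88 - 0.58 = 2.300
L(9,6) = 110, L_eff = 1 - 110/255 = 0.568627 (inverted)
t(9,6) = 2.88 - 2.300·0.568627 = 1.572
Σt over all 11·12 pixels = 200937/850 ≈ 236.3964706
V = pitch²·Σt = 1.76²·200937/850 = 732.262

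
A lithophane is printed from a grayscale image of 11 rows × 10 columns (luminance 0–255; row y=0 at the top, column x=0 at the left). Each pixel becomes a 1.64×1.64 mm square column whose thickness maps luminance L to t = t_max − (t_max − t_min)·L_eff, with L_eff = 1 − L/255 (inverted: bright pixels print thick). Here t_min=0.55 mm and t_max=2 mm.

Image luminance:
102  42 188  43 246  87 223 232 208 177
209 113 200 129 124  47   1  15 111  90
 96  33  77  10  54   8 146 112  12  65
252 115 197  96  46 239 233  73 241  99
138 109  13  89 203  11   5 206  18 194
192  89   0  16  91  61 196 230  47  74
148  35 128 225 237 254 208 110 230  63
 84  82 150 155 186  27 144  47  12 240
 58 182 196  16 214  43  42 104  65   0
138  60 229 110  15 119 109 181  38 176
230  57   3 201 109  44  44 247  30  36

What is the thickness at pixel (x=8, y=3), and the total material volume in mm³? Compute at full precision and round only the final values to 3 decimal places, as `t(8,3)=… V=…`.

span = t_max - t_min = 2 - 0.55 = 1.450
L(8,3) = 241, L_eff = 1 - 241/255 = 0.054902 (inverted)
t(8,3) = 2 - 1.450·0.054902 = 1.920
Σt over all 11·10 pixels = 168734/1275 ≈ 132.3403922
V = pitch²·Σt = 1.64²·168734/1275 = 355.943

t(8,3)=1.920 V=355.943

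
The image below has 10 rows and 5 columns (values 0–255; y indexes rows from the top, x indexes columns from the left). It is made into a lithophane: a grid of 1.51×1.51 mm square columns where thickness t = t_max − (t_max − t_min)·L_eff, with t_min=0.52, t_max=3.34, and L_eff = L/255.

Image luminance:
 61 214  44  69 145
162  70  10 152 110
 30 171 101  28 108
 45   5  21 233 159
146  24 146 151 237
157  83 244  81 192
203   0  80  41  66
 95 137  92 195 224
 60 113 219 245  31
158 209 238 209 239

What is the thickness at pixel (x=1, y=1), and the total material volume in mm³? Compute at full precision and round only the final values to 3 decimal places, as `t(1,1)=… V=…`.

span = t_max - t_min = 3.34 - 0.52 = 2.820
L(1,1) = 70, L_eff = 70/255 = 0.274510
t(1,1) = 3.34 - 2.820·0.274510 = 2.566
Σt over all 10·5 pixels = 415859/4250 ≈ 97.8491765
V = pitch²·Σt = 1.51²·415859/4250 = 223.106

t(1,1)=2.566 V=223.106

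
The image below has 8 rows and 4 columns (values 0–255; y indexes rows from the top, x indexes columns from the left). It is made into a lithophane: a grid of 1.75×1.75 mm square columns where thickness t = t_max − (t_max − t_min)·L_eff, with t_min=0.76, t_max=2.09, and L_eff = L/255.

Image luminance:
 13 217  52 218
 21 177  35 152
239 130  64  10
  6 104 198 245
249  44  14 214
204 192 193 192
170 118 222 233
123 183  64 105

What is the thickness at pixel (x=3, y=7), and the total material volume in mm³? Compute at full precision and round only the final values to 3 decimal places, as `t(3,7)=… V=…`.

t(3,7)=1.542 V=134.523

span = t_max - t_min = 2.09 - 0.76 = 1.330
L(3,7) = 105, L_eff = 105/255 = 0.411765
t(3,7) = 2.09 - 1.330·0.411765 = 1.542
Σt over all 8·4 pixels = 373369/8500 ≈ 43.9257647
V = pitch²·Σt = 1.75²·373369/8500 = 134.523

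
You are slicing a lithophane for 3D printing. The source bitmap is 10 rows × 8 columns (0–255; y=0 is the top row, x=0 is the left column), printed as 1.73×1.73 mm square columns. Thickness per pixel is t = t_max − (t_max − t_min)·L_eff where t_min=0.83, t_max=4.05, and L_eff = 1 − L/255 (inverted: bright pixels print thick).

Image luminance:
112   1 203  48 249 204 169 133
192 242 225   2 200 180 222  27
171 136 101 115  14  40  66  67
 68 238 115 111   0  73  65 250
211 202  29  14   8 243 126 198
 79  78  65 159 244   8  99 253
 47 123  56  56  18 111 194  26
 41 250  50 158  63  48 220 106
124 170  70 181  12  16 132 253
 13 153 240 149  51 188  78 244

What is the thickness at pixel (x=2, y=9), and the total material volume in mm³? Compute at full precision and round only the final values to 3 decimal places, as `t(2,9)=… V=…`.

t(2,9)=3.861 V=565.167

span = t_max - t_min = 4.05 - 0.83 = 3.220
L(2,9) = 240, L_eff = 1 - 240/255 = 0.058824 (inverted)
t(2,9) = 4.05 - 3.220·0.058824 = 3.861
Σt over all 10·8 pixels = 401276/2125 ≈ 188.8357647
V = pitch²·Σt = 1.73²·401276/2125 = 565.167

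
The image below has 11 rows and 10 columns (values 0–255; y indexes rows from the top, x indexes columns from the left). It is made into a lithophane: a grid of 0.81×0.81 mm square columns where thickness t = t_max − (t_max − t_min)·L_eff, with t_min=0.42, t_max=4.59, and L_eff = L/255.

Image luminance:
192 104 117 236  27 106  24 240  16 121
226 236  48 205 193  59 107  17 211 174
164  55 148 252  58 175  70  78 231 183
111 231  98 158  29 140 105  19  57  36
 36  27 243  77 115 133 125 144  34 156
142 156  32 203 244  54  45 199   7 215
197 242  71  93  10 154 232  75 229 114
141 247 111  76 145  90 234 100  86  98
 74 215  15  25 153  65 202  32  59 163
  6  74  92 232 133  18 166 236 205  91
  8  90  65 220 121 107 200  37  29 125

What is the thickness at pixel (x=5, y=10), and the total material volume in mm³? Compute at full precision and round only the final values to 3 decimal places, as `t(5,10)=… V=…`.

span = t_max - t_min = 4.59 - 0.42 = 4.170
L(5,10) = 107, L_eff = 107/255 = 0.419608
t(5,10) = 4.59 - 4.170·0.419608 = 2.840
Σt over all 11·10 pixels = 285.002
V = pitch²·Σt = 0.81²·285.002 = 186.990

t(5,10)=2.840 V=186.990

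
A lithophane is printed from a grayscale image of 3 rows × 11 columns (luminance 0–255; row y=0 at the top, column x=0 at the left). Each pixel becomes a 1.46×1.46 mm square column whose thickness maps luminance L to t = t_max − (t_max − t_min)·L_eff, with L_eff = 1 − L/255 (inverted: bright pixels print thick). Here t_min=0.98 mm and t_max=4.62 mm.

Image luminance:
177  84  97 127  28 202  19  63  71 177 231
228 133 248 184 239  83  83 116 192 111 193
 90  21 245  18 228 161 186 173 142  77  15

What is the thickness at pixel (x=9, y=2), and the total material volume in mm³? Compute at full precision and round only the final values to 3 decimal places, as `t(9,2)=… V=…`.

t(9,2)=2.079 V=204.095

span = t_max - t_min = 4.62 - 0.98 = 3.640
L(9,2) = 77, L_eff = 1 - 77/255 = 0.698039 (inverted)
t(9,2) = 4.62 - 3.640·0.698039 = 2.079
Σt over all 3·11 pixels = 1220779/12750 ≈ 95.7473725
V = pitch²·Σt = 1.46²·1220779/12750 = 204.095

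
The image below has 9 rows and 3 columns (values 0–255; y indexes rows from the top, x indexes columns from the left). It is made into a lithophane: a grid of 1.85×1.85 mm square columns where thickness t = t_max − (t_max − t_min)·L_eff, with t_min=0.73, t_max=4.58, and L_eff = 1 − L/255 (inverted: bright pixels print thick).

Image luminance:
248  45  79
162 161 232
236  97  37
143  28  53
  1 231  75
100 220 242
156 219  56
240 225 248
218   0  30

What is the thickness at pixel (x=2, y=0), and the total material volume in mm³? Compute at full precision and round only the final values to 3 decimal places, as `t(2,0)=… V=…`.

t(2,0)=1.923 V=262.885

span = t_max - t_min = 4.58 - 0.73 = 3.850
L(2,0) = 79, L_eff = 1 - 79/255 = 0.690196 (inverted)
t(2,0) = 4.58 - 3.850·0.690196 = 1.923
Σt over all 9·3 pixels = 78347/1020 ≈ 76.8107843
V = pitch²·Σt = 1.85²·78347/1020 = 262.885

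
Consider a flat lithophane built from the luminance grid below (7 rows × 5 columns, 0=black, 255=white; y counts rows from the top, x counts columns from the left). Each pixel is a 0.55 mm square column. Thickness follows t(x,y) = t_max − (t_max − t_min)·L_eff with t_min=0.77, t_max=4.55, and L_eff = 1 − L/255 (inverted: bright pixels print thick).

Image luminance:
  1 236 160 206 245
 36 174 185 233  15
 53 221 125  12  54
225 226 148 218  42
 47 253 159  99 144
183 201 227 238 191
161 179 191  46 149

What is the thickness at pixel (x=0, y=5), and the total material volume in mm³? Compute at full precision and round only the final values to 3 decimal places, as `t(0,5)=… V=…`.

span = t_max - t_min = 4.55 - 0.77 = 3.780
L(0,5) = 183, L_eff = 1 - 183/255 = 0.282353 (inverted)
t(0,5) = 4.55 - 3.780·0.282353 = 3.483
Σt over all 7·5 pixels = 894733/8500 ≈ 105.2627059
V = pitch²·Σt = 0.55²·894733/8500 = 31.842

t(0,5)=3.483 V=31.842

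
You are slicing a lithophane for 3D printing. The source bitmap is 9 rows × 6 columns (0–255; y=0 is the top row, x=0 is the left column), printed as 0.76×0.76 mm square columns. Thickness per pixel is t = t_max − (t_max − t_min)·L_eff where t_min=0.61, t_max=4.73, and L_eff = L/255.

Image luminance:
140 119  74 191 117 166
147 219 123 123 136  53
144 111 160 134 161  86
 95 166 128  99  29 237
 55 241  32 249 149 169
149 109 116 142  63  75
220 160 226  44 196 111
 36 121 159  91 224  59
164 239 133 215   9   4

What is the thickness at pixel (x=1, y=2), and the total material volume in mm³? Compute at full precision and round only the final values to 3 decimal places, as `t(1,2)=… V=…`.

span = t_max - t_min = 4.73 - 0.61 = 4.120
L(1,2) = 111, L_eff = 111/255 = 0.435294
t(1,2) = 4.73 - 4.120·0.435294 = 2.937
Σt over all 9·6 pixels = 1790297/12750 ≈ 140.4154510
V = pitch²·Σt = 0.76²·1790297/12750 = 81.104

t(1,2)=2.937 V=81.104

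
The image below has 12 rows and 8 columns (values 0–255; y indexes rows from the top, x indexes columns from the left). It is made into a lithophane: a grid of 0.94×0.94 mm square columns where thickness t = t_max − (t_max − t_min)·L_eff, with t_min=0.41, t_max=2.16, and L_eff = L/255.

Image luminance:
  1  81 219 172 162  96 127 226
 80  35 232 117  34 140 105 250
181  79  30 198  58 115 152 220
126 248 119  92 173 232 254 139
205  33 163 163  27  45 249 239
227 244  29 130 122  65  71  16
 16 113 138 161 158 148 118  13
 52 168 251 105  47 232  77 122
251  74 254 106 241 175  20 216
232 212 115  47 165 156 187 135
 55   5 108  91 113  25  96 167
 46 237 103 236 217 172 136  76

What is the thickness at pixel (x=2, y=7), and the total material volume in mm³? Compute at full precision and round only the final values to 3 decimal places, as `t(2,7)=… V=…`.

span = t_max - t_min = 2.16 - 0.41 = 1.750
L(2,7) = 251, L_eff = 251/255 = 0.984314
t(2,7) = 2.16 - 1.750·0.984314 = 0.437
Σt over all 12·8 pixels = 201907/1700 ≈ 118.7688235
V = pitch²·Σt = 0.94²·201907/1700 = 104.944

t(2,7)=0.437 V=104.944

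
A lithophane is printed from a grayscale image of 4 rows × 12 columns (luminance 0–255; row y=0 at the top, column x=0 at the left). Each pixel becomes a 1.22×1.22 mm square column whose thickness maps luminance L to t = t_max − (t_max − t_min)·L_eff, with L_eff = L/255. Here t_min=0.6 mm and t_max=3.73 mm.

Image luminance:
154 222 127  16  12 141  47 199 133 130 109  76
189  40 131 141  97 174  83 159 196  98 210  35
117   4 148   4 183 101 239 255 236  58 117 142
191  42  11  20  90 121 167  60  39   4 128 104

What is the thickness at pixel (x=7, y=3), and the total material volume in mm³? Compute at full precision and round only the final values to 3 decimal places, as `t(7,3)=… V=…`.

span = t_max - t_min = 3.73 - 0.6 = 3.130
L(7,3) = 60, L_eff = 60/255 = 0.235294
t(7,3) = 3.73 - 3.130·0.235294 = 2.994
Σt over all 4·12 pixels = 142201/1275 ≈ 111.5301961
V = pitch²·Σt = 1.22²·142201/1275 = 166.002

t(7,3)=2.994 V=166.002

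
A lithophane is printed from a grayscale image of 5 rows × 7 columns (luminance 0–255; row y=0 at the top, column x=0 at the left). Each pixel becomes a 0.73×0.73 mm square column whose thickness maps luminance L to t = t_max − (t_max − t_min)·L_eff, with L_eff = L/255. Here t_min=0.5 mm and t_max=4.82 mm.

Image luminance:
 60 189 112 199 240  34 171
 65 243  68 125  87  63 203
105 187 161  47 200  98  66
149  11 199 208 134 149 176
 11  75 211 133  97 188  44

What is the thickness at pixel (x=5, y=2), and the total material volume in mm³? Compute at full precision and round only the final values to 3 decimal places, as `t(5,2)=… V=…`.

t(5,2)=3.160 V=49.202

span = t_max - t_min = 4.82 - 0.5 = 4.320
L(5,2) = 98, L_eff = 98/255 = 0.384314
t(5,2) = 4.82 - 4.320·0.384314 = 3.160
Σt over all 5·7 pixels = 392399/4250 ≈ 92.3291765
V = pitch²·Σt = 0.73²·392399/4250 = 49.202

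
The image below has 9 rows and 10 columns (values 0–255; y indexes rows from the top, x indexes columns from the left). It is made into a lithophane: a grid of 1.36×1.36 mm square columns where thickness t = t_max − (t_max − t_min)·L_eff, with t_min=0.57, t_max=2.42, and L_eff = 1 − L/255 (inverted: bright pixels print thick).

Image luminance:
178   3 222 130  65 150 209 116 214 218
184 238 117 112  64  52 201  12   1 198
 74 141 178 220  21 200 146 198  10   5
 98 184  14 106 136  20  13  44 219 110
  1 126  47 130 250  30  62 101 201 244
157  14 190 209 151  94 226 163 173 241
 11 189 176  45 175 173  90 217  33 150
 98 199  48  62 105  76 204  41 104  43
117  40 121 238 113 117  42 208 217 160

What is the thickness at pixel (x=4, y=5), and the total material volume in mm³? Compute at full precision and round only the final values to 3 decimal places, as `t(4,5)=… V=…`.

span = t_max - t_min = 2.42 - 0.57 = 1.850
L(4,5) = 151, L_eff = 1 - 151/255 = 0.407843 (inverted)
t(4,5) = 2.42 - 1.850·0.407843 = 1.665
Σt over all 9·10 pixels = 677621/5100 ≈ 132.8668627
V = pitch²·Σt = 1.36²·677621/5100 = 245.751

t(4,5)=1.665 V=245.751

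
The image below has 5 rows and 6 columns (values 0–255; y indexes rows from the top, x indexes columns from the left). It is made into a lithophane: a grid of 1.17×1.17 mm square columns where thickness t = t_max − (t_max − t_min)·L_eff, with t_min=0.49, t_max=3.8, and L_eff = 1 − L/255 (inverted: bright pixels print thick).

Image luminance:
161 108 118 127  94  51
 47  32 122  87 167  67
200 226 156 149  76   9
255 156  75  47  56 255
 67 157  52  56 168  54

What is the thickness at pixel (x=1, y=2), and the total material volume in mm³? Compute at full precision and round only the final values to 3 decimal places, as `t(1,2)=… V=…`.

span = t_max - t_min = 3.8 - 0.49 = 3.310
L(1,2) = 226, L_eff = 1 - 226/255 = 0.113725 (inverted)
t(1,2) = 3.8 - 3.310·0.113725 = 3.424
Σt over all 5·6 pixels = 299719/5100 ≈ 58.7684314
V = pitch²·Σt = 1.17²·299719/5100 = 80.448

t(1,2)=3.424 V=80.448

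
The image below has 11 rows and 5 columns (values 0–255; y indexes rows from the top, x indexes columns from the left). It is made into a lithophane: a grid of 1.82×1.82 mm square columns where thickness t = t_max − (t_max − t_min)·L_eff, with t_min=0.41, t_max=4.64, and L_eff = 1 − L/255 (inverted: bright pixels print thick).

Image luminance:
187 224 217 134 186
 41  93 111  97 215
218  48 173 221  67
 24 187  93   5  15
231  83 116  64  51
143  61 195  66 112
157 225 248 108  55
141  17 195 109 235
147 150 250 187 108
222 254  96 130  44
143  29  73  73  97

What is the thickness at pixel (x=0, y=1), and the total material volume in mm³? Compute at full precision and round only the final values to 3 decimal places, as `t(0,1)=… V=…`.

t(0,1)=1.090 V=468.719

span = t_max - t_min = 4.64 - 0.41 = 4.230
L(0,1) = 41, L_eff = 1 - 41/255 = 0.839216 (inverted)
t(0,1) = 4.64 - 4.230·0.839216 = 1.090
Σt over all 11·5 pixels = 601393/4250 ≈ 141.5042353
V = pitch²·Σt = 1.82²·601393/4250 = 468.719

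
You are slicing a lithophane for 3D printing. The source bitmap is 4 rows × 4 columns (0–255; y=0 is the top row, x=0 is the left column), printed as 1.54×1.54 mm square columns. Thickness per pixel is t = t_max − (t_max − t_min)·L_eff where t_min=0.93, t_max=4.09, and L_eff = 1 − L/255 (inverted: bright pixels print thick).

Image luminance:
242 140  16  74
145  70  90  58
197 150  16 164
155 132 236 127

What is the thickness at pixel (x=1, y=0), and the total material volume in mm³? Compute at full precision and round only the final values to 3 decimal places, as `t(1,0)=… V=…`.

t(1,0)=2.665 V=94.421

span = t_max - t_min = 4.09 - 0.93 = 3.160
L(1,0) = 140, L_eff = 1 - 140/255 = 0.450980 (inverted)
t(1,0) = 4.09 - 3.160·0.450980 = 2.665
Σt over all 4·4 pixels = 253808/6375 ≈ 39.8130196
V = pitch²·Σt = 1.54²·253808/6375 = 94.421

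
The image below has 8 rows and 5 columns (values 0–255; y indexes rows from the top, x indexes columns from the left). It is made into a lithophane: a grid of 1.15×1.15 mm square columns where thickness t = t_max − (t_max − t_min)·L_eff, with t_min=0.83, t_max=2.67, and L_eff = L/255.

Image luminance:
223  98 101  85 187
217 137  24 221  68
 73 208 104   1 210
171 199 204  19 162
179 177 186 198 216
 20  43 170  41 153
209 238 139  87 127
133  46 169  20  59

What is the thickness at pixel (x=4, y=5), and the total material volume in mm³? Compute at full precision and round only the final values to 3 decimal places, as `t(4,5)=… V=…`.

span = t_max - t_min = 2.67 - 0.83 = 1.840
L(4,5) = 153, L_eff = 153/255 = 0.600000
t(4,5) = 2.67 - 1.840·0.600000 = 1.566
Σt over all 8·5 pixels = 145346/2125 ≈ 68.3981176
V = pitch²·Σt = 1.15²·145346/2125 = 90.457

t(4,5)=1.566 V=90.457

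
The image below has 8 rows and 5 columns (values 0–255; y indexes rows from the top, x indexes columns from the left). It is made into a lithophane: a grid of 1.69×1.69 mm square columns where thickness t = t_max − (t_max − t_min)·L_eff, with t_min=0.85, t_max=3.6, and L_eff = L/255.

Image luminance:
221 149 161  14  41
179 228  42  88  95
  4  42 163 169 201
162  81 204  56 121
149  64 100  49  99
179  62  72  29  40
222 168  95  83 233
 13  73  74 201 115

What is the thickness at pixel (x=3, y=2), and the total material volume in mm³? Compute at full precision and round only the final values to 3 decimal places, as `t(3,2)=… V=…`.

t(3,2)=1.777 V=271.411

span = t_max - t_min = 3.6 - 0.85 = 2.750
L(3,2) = 169, L_eff = 169/255 = 0.662745
t(3,2) = 3.6 - 2.750·0.662745 = 1.777
Σt over all 8·5 pixels = 96929/1020 ≈ 95.0284314
V = pitch²·Σt = 1.69²·96929/1020 = 271.411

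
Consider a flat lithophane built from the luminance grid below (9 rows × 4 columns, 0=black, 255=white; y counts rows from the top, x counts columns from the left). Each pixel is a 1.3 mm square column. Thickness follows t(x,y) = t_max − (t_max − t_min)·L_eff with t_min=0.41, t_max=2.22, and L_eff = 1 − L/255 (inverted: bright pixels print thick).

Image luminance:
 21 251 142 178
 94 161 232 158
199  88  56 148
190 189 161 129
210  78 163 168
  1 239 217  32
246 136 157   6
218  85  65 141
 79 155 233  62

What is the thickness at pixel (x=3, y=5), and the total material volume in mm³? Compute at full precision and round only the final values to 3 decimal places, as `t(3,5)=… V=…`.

t(3,5)=0.637 V=85.978

span = t_max - t_min = 2.22 - 0.41 = 1.810
L(3,5) = 32, L_eff = 1 - 32/255 = 0.874510 (inverted)
t(3,5) = 2.22 - 1.810·0.874510 = 0.637
Σt over all 9·4 pixels = 108109/2125 ≈ 50.8748235
V = pitch²·Σt = 1.3²·108109/2125 = 85.978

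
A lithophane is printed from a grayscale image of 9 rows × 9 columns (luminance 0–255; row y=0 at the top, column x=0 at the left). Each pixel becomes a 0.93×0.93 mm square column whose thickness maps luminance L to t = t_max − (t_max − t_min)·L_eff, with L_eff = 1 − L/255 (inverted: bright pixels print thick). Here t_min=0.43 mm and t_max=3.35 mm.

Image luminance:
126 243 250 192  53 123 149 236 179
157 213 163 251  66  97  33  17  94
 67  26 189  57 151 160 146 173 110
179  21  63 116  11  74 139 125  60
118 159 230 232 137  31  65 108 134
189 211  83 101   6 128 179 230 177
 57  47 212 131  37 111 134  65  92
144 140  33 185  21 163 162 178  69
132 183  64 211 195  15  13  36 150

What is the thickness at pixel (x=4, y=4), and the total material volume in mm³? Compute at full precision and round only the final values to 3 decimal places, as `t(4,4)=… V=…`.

t(4,4)=1.999 V=129.233

span = t_max - t_min = 3.35 - 0.43 = 2.920
L(4,4) = 137, L_eff = 1 - 137/255 = 0.462745 (inverted)
t(4,4) = 3.35 - 2.920·0.462745 = 1.999
Σt over all 9·9 pixels = 3810209/25500 ≈ 149.4199608
V = pitch²·Σt = 0.93²·3810209/25500 = 129.233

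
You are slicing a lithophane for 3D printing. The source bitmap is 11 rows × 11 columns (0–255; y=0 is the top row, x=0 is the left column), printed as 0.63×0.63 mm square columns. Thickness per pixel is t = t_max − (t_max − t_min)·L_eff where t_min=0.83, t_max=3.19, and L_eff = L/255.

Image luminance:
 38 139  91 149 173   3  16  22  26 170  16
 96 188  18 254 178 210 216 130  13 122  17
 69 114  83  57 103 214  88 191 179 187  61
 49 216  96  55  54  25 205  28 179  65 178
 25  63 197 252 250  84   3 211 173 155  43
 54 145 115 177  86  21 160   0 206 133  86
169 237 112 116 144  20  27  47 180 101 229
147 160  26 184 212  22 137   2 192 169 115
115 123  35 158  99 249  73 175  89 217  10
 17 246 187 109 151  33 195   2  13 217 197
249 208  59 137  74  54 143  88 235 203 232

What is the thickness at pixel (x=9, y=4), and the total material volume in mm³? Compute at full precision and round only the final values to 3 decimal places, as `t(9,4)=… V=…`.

t(9,4)=1.755 V=99.717

span = t_max - t_min = 3.19 - 0.83 = 2.360
L(9,4) = 155, L_eff = 155/255 = 0.607843
t(9,4) = 3.19 - 2.360·0.607843 = 1.755
Σt over all 11·11 pixels = 1281317/5100 ≈ 251.2386275
V = pitch²·Σt = 0.63²·1281317/5100 = 99.717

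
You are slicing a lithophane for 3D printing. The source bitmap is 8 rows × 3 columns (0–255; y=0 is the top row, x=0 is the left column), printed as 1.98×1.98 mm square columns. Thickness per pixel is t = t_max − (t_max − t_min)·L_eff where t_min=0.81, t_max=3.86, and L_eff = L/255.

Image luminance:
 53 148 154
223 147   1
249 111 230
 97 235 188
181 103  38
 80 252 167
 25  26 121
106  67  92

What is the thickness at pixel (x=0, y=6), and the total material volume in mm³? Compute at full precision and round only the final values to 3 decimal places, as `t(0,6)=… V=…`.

t(0,6)=3.561 V=218.105

span = t_max - t_min = 3.86 - 0.81 = 3.050
L(0,6) = 25, L_eff = 25/255 = 0.098039
t(0,6) = 3.86 - 3.050·0.098039 = 3.561
Σt over all 8·3 pixels = 1669/30 ≈ 55.6333333
V = pitch²·Σt = 1.98²·1669/30 = 218.105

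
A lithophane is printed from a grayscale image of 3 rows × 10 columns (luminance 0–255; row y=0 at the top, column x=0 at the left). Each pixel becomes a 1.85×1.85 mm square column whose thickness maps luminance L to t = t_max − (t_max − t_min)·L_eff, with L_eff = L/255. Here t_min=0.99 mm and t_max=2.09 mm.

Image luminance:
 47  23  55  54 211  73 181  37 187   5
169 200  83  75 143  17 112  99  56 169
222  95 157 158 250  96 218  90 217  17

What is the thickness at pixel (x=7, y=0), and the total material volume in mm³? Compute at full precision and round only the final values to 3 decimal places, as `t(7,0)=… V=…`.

t(7,0)=1.930 V=162.681

span = t_max - t_min = 2.09 - 0.99 = 1.100
L(7,0) = 37, L_eff = 37/255 = 0.145098
t(7,0) = 2.09 - 1.100·0.145098 = 1.930
Σt over all 3·10 pixels = 40403/850 ≈ 47.5329412
V = pitch²·Σt = 1.85²·40403/850 = 162.681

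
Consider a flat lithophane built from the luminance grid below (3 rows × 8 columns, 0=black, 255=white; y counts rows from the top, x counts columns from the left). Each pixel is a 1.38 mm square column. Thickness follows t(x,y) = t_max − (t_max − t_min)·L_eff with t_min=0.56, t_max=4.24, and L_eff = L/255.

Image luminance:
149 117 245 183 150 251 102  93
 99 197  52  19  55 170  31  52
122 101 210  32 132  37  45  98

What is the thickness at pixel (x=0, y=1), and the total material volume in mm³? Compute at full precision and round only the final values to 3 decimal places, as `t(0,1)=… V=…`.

t(0,1)=2.811 V=118.433

span = t_max - t_min = 4.24 - 0.56 = 3.680
L(0,1) = 99, L_eff = 99/255 = 0.388235
t(0,1) = 4.24 - 3.680·0.388235 = 2.811
Σt over all 3·8 pixels = 132152/2125 ≈ 62.1891765
V = pitch²·Σt = 1.38²·132152/2125 = 118.433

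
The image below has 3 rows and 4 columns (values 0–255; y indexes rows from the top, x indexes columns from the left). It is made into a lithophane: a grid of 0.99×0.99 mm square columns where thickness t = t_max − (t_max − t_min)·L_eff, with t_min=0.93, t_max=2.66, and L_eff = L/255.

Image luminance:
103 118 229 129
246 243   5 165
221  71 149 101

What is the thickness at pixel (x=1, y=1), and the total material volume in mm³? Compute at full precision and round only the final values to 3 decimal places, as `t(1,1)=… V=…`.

t(1,1)=1.011 V=19.449

span = t_max - t_min = 2.66 - 0.93 = 1.730
L(1,1) = 243, L_eff = 243/255 = 0.952941
t(1,1) = 2.66 - 1.730·0.952941 = 1.011
Σt over all 3·4 pixels = 25301/1275 ≈ 19.8439216
V = pitch²·Σt = 0.99²·25301/1275 = 19.449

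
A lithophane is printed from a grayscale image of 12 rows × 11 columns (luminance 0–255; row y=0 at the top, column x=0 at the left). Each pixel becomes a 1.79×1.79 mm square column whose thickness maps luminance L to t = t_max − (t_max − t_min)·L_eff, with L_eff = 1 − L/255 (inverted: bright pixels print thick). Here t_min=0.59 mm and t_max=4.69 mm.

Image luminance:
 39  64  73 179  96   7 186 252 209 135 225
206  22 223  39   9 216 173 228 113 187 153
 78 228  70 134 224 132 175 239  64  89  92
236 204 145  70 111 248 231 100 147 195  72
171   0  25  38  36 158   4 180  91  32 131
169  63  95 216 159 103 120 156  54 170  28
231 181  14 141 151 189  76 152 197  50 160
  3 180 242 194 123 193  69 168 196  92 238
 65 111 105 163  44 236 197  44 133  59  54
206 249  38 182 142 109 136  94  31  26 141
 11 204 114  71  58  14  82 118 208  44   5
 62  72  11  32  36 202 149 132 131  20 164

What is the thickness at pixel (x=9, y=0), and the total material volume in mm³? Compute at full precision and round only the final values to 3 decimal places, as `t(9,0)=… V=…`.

span = t_max - t_min = 4.69 - 0.59 = 4.100
L(9,0) = 135, L_eff = 1 - 135/255 = 0.470588 (inverted)
t(9,0) = 4.69 - 4.100·0.470588 = 2.761
Σt over all 12·11 pixels = 432668/1275 ≈ 339.3474510
V = pitch²·Σt = 1.79²·432668/1275 = 1087.303

t(9,0)=2.761 V=1087.303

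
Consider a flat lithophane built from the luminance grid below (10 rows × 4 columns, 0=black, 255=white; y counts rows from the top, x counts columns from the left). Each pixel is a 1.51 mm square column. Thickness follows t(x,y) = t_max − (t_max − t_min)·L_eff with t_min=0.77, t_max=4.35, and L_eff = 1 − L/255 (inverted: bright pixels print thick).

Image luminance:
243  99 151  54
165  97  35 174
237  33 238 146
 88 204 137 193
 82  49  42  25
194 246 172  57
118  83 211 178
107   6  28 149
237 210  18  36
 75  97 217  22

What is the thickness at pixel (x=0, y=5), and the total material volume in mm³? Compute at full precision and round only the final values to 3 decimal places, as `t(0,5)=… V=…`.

span = t_max - t_min = 4.35 - 0.77 = 3.580
L(0,5) = 194, L_eff = 1 - 194/255 = 0.239216 (inverted)
t(0,5) = 4.35 - 3.580·0.239216 = 3.494
Σt over all 10·4 pixels = 426429/4250 ≈ 100.3362353
V = pitch²·Σt = 1.51²·426429/4250 = 228.777

t(0,5)=3.494 V=228.777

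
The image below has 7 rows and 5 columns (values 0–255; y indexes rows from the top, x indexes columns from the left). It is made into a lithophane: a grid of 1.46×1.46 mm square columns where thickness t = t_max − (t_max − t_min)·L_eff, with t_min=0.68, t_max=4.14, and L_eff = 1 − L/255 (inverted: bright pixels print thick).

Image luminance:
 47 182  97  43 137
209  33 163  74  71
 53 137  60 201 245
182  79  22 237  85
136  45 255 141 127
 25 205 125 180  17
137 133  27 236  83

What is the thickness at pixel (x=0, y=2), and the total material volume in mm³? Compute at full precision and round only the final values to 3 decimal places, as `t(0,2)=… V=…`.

t(0,2)=1.399 V=173.047

span = t_max - t_min = 4.14 - 0.68 = 3.460
L(0,2) = 53, L_eff = 1 - 53/255 = 0.792157 (inverted)
t(0,2) = 4.14 - 3.460·0.792157 = 1.399
Σt over all 7·5 pixels = 1035067/12750 ≈ 81.1817255
V = pitch²·Σt = 1.46²·1035067/12750 = 173.047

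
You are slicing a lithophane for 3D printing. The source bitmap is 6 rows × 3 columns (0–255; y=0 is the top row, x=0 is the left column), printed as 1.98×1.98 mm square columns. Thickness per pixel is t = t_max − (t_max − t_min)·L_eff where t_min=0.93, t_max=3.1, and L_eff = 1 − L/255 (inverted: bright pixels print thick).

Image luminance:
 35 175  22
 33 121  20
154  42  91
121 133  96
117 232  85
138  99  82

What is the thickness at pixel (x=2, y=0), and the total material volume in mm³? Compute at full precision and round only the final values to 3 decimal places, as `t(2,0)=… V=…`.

t(2,0)=1.117 V=125.545

span = t_max - t_min = 3.1 - 0.93 = 2.170
L(2,0) = 22, L_eff = 1 - 22/255 = 0.913725 (inverted)
t(2,0) = 3.1 - 2.170·0.913725 = 1.117
Σt over all 6·3 pixels = 408301/12750 ≈ 32.0236078
V = pitch²·Σt = 1.98²·408301/12750 = 125.545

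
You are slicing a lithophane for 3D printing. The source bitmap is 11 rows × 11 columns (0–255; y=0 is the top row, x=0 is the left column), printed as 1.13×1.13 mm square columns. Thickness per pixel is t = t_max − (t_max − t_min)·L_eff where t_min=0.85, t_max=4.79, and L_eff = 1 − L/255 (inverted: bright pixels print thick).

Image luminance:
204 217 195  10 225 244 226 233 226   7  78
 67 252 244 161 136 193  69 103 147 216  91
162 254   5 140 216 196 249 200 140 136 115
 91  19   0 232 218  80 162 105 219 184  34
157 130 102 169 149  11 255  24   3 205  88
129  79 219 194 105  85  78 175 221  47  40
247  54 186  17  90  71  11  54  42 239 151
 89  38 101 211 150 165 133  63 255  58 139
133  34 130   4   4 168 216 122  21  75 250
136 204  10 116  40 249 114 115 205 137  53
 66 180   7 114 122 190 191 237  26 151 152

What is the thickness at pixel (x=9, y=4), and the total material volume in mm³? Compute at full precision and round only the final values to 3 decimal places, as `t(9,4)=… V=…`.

t(9,4)=4.017 V=445.065

span = t_max - t_min = 4.79 - 0.85 = 3.940
L(9,4) = 205, L_eff = 1 - 205/255 = 0.196078 (inverted)
t(9,4) = 4.79 - 3.940·0.196078 = 4.017
Σt over all 11·11 pixels = 8888063/25500 ≈ 348.5514902
V = pitch²·Σt = 1.13²·8888063/25500 = 445.065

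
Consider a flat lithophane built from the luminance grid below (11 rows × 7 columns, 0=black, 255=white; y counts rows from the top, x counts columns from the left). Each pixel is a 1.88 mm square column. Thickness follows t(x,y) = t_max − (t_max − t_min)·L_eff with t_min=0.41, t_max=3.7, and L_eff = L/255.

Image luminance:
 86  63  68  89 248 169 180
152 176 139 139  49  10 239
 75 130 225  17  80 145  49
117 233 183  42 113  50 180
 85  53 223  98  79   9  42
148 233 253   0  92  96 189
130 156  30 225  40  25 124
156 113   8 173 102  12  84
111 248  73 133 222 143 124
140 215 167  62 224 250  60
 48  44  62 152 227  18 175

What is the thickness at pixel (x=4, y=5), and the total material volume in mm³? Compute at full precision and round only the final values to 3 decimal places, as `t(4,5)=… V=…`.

span = t_max - t_min = 3.7 - 0.41 = 3.290
L(4,5) = 92, L_eff = 92/255 = 0.360784
t(4,5) = 3.7 - 3.290·0.360784 = 2.513
Σt over all 11·7 pixels = 1049503/6375 ≈ 164.6279216
V = pitch²·Σt = 1.88²·1049503/6375 = 581.861

t(4,5)=2.513 V=581.861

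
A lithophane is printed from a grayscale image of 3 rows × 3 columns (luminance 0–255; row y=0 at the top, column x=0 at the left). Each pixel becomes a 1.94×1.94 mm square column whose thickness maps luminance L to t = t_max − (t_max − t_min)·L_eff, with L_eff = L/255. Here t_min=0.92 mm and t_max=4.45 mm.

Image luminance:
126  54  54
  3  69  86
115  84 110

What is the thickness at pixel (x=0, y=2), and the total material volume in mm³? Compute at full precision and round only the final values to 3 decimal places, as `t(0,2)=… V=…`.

span = t_max - t_min = 4.45 - 0.92 = 3.530
L(0,2) = 115, L_eff = 115/255 = 0.450980
t(0,2) = 4.45 - 3.530·0.450980 = 2.858
Σt over all 3·3 pixels = 386911/12750 ≈ 30.3459608
V = pitch²·Σt = 1.94²·386911/12750 = 114.210

t(0,2)=2.858 V=114.210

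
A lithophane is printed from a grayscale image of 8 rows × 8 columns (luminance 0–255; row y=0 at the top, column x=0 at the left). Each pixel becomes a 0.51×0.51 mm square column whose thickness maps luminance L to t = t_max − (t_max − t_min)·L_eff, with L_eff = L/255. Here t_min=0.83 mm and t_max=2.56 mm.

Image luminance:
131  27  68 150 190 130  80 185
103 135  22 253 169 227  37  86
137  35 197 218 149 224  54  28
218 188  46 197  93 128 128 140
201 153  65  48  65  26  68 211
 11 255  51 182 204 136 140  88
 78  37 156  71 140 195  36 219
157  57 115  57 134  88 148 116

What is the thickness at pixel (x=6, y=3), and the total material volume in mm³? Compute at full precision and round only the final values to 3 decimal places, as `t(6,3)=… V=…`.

span = t_max - t_min = 2.56 - 0.83 = 1.730
L(6,3) = 128, L_eff = 128/255 = 0.501961
t(6,3) = 2.56 - 1.730·0.501961 = 1.692
Σt over all 8·8 pixels = 938169/8500 ≈ 110.3728235
V = pitch²·Σt = 0.51²·938169/8500 = 28.708

t(6,3)=1.692 V=28.708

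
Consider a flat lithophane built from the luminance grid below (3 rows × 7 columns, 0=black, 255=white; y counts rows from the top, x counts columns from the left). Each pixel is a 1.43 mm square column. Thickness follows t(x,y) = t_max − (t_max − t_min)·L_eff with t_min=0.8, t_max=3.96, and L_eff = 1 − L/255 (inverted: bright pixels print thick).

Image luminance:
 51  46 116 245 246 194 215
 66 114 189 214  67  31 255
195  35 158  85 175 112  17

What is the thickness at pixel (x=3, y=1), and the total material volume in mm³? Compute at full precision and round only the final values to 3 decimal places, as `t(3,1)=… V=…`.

t(3,1)=3.452 V=105.967

span = t_max - t_min = 3.96 - 0.8 = 3.160
L(3,1) = 214, L_eff = 1 - 214/255 = 0.160784 (inverted)
t(3,1) = 3.96 - 3.160·0.160784 = 3.452
Σt over all 3·7 pixels = 110118/2125 ≈ 51.8202353
V = pitch²·Σt = 1.43²·110118/2125 = 105.967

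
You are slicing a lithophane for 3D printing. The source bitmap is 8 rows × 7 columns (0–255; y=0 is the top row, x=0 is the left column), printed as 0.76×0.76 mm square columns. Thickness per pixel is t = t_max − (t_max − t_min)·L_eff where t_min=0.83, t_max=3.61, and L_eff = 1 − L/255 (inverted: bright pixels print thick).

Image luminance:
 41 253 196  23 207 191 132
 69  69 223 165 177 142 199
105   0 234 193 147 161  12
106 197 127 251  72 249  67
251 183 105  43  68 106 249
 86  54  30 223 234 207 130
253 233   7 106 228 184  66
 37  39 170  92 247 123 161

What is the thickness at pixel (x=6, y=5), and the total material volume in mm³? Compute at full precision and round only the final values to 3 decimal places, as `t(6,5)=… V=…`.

t(6,5)=2.247 V=76.738

span = t_max - t_min = 3.61 - 0.83 = 2.780
L(6,5) = 130, L_eff = 1 - 130/255 = 0.490196 (inverted)
t(6,5) = 3.61 - 2.780·0.490196 = 2.247
Σt over all 8·7 pixels = 564639/4250 ≈ 132.8562353
V = pitch²·Σt = 0.76²·564639/4250 = 76.738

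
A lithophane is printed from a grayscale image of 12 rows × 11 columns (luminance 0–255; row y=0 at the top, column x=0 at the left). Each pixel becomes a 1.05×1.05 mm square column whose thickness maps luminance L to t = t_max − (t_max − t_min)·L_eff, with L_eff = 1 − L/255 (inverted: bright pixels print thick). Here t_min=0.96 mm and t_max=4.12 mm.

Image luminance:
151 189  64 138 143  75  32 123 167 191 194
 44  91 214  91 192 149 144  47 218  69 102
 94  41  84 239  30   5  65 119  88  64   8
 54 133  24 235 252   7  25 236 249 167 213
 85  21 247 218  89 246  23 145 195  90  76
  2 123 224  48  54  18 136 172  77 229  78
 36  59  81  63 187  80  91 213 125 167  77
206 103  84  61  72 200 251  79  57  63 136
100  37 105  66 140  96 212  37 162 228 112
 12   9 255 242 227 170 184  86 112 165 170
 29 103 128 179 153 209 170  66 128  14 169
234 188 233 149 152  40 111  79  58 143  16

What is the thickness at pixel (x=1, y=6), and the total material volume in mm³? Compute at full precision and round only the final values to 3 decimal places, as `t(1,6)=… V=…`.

t(1,6)=1.691 V=358.648

span = t_max - t_min = 4.12 - 0.96 = 3.160
L(1,6) = 59, L_eff = 1 - 59/255 = 0.768627 (inverted)
t(1,6) = 4.12 - 3.160·0.768627 = 1.691
Σt over all 12·11 pixels = 414763/1275 ≈ 325.3043137
V = pitch²·Σt = 1.05²·414763/1275 = 358.648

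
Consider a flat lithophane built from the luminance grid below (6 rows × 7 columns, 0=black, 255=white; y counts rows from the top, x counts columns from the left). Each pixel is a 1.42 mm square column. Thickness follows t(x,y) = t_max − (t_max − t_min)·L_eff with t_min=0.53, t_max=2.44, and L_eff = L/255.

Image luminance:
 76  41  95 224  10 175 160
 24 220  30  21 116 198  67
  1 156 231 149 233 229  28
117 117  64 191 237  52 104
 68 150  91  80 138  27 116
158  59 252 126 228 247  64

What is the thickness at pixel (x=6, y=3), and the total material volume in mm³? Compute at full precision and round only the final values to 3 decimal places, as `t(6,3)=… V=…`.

t(6,3)=1.661 V=128.557

span = t_max - t_min = 2.44 - 0.53 = 1.910
L(6,3) = 104, L_eff = 104/255 = 0.407843
t(6,3) = 2.44 - 1.910·0.407843 = 1.661
Σt over all 6·7 pixels = 162577/2550 ≈ 63.7556863
V = pitch²·Σt = 1.42²·162577/2550 = 128.557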